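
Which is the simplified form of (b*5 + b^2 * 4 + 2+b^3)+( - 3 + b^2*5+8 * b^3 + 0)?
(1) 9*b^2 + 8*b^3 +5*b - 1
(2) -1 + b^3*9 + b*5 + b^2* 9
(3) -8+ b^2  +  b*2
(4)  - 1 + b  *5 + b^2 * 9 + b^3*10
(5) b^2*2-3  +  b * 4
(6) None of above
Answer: 2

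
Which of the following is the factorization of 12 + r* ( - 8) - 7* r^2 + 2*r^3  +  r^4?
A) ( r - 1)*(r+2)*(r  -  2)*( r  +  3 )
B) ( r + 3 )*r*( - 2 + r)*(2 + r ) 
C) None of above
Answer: A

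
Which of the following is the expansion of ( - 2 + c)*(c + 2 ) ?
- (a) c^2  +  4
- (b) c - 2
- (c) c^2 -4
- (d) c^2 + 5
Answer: c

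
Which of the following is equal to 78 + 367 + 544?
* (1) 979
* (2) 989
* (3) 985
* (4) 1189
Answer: 2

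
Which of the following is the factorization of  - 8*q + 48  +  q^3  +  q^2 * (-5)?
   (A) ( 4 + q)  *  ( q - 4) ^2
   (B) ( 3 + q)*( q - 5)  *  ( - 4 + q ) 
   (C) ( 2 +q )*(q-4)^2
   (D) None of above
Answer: D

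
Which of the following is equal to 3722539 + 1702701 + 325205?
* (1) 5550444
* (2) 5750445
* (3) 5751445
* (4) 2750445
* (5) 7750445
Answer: 2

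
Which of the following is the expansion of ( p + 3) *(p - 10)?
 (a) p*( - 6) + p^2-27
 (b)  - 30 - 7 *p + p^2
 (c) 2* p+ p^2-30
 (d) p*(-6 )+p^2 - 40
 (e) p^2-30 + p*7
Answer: b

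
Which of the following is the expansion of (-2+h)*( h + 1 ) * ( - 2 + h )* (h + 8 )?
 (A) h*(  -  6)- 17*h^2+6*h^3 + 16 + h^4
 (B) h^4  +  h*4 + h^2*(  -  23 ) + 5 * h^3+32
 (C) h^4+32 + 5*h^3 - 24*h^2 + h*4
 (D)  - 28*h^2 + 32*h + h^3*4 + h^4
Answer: C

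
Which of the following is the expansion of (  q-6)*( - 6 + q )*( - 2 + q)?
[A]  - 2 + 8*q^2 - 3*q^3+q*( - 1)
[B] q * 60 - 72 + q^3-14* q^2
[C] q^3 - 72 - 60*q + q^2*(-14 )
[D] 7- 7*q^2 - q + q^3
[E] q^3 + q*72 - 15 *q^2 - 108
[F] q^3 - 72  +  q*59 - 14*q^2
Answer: B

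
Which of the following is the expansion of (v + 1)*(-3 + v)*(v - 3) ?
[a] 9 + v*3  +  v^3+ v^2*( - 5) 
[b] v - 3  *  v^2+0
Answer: a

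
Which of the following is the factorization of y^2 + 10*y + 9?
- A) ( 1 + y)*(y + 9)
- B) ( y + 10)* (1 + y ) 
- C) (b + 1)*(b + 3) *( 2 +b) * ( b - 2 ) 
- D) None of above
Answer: A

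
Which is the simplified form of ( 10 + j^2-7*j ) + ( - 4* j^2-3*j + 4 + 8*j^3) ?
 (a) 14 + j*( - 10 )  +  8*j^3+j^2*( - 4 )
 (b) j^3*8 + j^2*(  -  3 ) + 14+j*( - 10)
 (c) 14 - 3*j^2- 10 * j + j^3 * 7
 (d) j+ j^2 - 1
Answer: b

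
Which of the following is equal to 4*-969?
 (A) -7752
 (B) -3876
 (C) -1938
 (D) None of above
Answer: B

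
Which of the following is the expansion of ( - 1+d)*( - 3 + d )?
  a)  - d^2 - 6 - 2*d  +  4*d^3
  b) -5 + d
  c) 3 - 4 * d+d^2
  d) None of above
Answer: c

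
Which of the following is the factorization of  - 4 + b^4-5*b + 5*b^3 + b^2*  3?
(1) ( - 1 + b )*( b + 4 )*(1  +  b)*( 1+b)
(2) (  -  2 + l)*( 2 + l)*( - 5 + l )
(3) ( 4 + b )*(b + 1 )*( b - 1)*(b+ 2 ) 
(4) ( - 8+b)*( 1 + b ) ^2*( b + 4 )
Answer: 1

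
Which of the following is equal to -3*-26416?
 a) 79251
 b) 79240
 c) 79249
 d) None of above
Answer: d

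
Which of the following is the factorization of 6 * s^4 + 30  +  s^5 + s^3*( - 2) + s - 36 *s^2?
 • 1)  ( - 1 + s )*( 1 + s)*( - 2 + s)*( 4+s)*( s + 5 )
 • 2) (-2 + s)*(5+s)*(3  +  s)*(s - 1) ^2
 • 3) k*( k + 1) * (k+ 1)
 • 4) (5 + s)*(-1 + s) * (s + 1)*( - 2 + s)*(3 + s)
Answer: 4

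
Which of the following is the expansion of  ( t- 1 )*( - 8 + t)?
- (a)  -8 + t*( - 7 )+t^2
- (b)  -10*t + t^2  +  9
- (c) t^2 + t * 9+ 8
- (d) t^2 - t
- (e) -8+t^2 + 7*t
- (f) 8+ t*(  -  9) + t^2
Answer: f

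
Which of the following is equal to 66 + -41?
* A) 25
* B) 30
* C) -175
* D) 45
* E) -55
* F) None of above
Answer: A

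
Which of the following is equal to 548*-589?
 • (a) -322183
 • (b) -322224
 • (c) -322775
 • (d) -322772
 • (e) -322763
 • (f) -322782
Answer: d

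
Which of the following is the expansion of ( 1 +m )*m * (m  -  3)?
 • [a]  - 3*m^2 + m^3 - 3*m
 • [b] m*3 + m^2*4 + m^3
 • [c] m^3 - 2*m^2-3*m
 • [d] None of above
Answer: c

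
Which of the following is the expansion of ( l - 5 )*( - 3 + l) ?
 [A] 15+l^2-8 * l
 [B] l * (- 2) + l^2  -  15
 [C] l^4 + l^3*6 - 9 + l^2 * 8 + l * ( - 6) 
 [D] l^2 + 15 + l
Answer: A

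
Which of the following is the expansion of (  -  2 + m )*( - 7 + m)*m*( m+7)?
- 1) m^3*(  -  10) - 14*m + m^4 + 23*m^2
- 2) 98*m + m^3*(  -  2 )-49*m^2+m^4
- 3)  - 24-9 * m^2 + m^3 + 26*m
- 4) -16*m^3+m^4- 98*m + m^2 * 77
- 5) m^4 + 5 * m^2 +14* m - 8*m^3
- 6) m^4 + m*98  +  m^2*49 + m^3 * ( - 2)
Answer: 2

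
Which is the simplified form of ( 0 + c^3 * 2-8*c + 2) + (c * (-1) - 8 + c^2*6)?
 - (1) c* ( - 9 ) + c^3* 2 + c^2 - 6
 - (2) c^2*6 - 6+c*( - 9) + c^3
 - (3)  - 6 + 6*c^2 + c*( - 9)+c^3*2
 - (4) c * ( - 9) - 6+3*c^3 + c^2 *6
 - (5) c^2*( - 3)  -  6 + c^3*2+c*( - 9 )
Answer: 3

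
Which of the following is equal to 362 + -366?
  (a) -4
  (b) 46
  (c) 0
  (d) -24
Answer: a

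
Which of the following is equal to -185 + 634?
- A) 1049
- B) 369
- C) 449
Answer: C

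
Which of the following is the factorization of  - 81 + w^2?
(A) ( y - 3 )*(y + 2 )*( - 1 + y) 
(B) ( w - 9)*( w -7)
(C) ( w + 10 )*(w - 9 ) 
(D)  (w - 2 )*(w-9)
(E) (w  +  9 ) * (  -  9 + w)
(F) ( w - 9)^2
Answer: E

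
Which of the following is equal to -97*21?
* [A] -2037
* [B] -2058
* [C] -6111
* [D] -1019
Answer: A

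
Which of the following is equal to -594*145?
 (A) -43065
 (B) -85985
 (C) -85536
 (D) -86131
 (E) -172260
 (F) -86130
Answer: F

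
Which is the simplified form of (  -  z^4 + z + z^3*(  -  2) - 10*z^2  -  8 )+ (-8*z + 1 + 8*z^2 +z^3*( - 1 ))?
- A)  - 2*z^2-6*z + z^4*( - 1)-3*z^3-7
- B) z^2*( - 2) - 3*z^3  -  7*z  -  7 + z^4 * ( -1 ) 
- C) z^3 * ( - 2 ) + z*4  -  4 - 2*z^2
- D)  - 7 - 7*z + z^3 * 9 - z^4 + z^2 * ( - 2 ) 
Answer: B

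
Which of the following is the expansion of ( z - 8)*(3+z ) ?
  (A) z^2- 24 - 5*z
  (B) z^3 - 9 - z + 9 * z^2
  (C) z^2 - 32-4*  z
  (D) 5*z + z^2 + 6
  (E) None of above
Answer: A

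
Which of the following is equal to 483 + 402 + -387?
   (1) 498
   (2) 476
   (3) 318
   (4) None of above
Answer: 1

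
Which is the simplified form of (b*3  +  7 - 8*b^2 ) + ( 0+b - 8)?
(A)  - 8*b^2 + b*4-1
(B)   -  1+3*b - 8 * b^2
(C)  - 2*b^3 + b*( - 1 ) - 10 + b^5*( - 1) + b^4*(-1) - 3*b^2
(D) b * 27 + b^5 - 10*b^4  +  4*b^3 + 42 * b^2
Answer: A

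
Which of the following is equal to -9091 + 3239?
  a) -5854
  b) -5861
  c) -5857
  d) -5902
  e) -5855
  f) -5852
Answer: f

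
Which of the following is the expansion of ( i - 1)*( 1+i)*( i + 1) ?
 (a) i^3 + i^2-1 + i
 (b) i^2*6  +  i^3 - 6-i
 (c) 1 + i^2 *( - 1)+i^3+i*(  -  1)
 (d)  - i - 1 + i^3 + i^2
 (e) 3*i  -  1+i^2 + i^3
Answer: d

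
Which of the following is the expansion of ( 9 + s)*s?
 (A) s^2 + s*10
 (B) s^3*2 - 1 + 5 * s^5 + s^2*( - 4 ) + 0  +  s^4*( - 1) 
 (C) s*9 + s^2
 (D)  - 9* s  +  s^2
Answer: C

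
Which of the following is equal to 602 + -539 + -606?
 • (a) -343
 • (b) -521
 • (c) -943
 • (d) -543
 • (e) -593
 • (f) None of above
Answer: d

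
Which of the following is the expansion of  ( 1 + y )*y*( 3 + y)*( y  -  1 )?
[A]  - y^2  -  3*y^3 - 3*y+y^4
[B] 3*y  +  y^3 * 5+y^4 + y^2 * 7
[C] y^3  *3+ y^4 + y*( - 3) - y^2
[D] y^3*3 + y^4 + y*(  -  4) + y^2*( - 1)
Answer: C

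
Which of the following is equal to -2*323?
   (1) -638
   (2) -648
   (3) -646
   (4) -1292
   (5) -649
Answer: 3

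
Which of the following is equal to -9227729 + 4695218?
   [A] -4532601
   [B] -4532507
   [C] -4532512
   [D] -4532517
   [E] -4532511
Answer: E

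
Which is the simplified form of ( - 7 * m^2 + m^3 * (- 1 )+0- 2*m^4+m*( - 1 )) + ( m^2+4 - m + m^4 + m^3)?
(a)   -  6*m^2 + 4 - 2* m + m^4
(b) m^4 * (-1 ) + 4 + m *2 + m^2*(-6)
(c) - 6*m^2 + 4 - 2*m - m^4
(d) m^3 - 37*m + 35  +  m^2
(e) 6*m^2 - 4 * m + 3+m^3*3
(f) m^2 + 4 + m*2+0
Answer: c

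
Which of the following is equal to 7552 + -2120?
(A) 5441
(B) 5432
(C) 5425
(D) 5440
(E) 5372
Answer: B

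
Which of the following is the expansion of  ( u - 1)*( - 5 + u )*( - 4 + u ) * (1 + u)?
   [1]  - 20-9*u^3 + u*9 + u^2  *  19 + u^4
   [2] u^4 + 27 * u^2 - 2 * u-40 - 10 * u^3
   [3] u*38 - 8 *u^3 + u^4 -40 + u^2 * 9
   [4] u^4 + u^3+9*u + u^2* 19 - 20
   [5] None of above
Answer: 1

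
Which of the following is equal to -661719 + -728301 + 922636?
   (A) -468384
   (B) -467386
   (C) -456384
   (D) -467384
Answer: D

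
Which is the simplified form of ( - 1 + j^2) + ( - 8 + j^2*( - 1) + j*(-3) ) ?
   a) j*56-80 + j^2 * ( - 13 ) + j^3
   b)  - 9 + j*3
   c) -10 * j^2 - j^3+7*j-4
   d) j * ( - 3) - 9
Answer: d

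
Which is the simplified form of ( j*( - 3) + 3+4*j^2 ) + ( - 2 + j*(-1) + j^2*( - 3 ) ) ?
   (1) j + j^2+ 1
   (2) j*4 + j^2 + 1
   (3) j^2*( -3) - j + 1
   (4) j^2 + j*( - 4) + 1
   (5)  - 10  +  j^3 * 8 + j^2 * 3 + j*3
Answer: 4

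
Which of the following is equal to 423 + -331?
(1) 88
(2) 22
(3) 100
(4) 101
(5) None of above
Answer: 5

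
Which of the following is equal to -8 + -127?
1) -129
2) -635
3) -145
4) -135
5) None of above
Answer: 4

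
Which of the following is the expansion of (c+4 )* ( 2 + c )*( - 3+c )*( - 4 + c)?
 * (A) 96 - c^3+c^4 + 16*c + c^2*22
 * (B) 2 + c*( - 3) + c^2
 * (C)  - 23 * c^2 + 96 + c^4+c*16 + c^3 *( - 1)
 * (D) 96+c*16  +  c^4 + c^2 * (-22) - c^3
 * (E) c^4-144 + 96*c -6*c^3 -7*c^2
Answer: D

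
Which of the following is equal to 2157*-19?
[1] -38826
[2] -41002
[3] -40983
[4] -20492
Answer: 3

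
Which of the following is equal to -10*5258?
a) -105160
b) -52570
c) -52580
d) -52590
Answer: c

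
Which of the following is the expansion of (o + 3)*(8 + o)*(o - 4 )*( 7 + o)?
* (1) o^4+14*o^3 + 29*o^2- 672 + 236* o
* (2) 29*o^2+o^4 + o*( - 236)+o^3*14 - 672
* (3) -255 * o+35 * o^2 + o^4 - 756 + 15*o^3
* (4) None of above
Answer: 2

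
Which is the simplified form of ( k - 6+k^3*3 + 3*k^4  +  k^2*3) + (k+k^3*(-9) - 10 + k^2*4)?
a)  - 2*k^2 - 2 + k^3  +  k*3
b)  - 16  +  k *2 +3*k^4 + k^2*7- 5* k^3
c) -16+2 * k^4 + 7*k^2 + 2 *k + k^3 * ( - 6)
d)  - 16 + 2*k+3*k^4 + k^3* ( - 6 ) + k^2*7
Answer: d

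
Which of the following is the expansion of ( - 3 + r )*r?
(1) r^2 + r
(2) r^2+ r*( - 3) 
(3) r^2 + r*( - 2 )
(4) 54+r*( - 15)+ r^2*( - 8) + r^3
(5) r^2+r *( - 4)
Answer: 2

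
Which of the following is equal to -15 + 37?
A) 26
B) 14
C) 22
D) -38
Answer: C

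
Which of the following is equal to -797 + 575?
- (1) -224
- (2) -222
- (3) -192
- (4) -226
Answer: 2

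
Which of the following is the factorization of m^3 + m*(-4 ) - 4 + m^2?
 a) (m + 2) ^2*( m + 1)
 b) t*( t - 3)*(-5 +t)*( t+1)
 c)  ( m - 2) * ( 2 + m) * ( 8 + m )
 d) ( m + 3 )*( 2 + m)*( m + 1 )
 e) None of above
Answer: e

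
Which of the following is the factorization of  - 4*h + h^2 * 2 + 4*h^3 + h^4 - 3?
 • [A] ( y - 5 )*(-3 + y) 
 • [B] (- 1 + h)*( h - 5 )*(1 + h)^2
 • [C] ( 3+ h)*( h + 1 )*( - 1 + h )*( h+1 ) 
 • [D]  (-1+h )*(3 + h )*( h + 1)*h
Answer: C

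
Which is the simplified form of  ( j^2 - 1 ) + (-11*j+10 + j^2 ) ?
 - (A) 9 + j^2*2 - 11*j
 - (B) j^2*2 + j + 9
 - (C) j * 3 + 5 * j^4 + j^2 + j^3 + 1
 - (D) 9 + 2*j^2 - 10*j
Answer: A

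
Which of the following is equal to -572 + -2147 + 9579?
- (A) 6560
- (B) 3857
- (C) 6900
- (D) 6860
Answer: D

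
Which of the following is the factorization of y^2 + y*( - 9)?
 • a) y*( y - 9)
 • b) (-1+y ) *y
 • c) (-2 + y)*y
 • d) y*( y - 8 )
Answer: a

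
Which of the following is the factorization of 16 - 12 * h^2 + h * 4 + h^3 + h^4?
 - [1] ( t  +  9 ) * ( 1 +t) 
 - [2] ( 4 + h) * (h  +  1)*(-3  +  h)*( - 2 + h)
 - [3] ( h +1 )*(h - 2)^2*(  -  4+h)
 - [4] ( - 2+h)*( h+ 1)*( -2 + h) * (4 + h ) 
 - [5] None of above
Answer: 4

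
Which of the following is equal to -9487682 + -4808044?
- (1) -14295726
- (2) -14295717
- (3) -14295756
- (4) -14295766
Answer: 1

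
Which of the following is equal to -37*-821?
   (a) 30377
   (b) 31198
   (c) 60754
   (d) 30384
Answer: a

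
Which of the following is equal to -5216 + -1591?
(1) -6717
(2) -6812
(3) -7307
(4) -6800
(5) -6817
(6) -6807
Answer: 6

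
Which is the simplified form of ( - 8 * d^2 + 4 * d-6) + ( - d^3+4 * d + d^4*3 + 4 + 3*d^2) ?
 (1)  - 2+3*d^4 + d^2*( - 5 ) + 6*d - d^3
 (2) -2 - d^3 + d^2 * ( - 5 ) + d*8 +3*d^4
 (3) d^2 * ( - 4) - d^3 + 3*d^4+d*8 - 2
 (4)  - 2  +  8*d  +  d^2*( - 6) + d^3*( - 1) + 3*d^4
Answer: 2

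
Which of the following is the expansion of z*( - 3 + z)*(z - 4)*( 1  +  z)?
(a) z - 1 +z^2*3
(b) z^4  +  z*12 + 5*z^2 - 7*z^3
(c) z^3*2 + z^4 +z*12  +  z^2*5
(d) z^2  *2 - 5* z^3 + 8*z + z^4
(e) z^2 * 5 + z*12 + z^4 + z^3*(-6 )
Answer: e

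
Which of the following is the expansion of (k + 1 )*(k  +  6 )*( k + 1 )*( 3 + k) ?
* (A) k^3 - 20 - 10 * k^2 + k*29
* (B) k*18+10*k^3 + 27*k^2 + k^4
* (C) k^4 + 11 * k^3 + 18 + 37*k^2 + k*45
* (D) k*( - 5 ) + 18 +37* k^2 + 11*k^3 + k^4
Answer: C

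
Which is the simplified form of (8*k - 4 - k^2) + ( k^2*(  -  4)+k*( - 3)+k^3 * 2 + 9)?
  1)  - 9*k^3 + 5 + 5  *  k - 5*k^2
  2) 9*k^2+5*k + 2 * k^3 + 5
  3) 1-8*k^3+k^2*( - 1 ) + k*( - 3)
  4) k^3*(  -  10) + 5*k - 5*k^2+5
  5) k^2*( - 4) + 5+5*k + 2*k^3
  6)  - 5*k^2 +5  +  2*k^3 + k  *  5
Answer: 6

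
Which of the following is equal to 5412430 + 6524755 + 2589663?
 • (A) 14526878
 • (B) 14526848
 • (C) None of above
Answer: B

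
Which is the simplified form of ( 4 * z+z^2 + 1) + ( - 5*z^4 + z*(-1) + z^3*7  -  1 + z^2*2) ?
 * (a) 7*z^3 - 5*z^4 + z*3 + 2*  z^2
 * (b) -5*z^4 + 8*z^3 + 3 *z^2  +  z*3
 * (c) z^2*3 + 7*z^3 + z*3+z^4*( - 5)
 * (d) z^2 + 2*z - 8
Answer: c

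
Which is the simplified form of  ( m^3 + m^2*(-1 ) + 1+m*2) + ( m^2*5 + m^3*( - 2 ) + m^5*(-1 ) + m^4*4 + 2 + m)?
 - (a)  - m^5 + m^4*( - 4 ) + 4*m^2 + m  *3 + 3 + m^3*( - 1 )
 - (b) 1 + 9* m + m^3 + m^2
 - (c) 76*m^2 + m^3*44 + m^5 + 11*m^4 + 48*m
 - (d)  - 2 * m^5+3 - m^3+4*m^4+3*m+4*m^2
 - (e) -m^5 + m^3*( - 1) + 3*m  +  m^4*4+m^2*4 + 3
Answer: e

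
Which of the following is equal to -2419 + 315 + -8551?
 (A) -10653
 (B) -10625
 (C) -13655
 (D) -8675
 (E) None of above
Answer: E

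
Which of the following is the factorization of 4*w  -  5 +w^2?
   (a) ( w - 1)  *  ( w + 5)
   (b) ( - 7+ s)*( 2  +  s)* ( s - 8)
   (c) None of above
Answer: a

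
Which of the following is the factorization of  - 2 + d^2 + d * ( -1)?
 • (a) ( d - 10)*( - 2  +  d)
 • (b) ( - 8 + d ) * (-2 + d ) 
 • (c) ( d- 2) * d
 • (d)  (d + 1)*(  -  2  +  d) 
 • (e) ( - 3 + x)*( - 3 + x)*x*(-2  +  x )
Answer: d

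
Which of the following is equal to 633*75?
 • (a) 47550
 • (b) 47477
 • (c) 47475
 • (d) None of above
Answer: c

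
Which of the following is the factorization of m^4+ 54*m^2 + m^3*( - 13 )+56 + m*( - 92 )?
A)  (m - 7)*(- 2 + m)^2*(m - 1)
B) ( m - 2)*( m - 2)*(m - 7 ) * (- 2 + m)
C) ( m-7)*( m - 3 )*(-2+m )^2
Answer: B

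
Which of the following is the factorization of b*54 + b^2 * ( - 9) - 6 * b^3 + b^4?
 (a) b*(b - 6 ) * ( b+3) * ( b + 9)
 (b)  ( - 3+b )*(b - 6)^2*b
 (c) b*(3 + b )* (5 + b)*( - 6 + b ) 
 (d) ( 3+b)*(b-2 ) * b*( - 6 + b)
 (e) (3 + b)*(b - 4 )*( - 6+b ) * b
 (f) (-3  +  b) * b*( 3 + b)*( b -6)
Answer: f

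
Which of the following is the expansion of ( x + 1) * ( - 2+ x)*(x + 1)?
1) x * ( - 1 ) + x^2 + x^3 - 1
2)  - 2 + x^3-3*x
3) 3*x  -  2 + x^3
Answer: 2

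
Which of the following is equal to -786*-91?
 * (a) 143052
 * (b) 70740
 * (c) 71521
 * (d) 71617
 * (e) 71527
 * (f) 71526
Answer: f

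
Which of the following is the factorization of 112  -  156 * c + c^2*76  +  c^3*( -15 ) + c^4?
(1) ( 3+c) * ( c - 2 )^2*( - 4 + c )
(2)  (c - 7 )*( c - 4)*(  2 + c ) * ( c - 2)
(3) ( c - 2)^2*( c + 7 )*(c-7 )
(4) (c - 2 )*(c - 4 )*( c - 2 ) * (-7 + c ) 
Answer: 4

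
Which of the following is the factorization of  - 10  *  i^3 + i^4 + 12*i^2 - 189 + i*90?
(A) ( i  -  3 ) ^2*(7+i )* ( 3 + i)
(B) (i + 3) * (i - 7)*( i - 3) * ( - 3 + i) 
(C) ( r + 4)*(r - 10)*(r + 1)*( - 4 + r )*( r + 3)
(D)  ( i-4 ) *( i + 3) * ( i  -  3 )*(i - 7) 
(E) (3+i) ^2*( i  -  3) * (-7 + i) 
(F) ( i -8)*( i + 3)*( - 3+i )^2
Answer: B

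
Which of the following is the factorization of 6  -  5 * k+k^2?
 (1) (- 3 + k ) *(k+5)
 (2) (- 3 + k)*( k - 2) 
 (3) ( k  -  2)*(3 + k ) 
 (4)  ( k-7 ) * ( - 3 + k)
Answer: 2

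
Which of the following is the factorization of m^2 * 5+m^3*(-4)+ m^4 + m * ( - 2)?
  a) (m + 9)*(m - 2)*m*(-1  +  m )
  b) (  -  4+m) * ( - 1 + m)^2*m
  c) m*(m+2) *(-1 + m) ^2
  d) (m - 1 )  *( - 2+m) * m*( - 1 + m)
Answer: d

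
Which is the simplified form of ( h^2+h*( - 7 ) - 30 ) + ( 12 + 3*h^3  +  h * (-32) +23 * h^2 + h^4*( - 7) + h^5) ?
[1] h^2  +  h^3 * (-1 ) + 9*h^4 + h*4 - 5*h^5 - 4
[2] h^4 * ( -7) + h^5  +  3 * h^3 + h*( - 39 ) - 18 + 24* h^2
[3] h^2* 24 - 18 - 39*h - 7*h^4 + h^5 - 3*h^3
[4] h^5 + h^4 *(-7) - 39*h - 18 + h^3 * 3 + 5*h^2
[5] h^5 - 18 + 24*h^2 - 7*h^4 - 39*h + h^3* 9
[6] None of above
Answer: 2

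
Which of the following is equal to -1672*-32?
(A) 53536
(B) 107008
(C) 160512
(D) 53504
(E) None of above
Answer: D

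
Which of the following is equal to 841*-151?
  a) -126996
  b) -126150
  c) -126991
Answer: c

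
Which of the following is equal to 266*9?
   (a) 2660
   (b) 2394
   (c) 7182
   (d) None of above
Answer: b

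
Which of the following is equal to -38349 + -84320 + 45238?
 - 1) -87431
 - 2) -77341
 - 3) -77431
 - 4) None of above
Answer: 3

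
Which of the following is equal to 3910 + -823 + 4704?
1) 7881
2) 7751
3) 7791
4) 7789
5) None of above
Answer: 3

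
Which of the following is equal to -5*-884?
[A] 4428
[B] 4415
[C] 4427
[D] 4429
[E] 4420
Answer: E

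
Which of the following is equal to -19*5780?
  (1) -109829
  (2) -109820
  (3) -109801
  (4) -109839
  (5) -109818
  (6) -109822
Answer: 2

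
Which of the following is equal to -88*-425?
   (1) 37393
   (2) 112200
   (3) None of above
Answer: 3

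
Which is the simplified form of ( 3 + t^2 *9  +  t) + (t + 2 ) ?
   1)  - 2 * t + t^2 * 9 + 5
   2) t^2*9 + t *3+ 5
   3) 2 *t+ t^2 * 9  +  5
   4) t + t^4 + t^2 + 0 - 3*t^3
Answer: 3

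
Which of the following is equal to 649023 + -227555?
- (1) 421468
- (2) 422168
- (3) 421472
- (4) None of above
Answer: 1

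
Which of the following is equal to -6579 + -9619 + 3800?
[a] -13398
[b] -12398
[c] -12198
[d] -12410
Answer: b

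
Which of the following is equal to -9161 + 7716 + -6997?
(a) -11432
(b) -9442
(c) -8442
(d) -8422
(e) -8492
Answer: c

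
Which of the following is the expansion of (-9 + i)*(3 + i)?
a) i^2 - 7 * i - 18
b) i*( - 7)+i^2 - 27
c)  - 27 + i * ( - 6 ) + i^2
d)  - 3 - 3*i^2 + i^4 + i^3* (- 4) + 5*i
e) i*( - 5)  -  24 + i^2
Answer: c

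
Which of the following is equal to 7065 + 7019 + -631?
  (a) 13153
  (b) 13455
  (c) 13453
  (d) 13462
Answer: c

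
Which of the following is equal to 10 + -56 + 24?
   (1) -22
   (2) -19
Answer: 1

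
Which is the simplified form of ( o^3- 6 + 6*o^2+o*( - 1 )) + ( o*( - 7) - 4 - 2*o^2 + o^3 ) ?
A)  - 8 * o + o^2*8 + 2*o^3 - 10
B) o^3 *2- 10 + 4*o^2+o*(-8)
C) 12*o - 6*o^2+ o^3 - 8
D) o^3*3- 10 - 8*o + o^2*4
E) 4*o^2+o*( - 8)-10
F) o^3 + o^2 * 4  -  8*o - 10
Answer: B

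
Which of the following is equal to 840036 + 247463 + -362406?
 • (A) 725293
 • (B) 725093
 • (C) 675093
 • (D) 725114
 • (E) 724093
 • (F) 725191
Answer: B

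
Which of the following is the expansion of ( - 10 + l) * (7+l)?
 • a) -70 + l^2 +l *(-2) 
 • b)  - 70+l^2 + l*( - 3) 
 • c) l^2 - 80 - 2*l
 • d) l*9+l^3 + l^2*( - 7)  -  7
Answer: b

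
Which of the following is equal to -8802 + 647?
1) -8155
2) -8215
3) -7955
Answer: 1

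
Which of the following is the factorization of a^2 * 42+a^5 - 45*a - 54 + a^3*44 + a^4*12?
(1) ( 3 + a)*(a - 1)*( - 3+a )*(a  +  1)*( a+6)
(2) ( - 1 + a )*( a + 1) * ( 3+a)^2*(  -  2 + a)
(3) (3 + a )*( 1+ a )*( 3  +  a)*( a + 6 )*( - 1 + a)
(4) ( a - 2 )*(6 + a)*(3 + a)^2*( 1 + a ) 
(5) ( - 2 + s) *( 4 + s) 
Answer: 3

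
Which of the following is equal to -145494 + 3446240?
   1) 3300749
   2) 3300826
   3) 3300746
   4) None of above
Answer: 3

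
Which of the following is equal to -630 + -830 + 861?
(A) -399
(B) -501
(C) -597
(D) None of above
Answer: D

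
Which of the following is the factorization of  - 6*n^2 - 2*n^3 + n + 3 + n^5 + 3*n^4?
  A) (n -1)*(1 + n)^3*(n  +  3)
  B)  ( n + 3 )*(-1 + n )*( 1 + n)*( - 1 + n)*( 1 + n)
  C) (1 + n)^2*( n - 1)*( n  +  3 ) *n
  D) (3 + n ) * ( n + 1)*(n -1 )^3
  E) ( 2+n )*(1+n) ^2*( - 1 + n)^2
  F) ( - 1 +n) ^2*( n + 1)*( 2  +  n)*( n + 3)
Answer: B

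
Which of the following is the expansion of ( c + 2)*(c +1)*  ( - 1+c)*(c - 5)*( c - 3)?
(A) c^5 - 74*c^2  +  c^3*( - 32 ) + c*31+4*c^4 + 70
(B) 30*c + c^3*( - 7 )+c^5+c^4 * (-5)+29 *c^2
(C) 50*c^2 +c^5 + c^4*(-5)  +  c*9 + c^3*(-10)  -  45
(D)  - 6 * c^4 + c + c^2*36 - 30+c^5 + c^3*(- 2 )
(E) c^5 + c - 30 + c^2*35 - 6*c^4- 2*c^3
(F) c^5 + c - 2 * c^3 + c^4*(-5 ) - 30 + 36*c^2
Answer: D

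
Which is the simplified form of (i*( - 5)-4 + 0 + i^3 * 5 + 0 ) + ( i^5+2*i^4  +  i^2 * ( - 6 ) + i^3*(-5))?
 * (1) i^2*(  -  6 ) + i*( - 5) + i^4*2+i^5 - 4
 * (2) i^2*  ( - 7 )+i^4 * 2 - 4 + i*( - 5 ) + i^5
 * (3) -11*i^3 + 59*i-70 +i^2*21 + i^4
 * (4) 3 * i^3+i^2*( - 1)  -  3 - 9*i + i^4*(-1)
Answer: 1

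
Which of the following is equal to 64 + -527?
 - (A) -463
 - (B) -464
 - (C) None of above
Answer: A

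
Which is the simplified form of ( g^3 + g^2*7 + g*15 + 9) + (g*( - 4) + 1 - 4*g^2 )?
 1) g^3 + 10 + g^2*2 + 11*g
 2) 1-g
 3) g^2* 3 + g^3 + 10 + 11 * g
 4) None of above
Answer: 3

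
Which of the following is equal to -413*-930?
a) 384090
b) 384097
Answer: a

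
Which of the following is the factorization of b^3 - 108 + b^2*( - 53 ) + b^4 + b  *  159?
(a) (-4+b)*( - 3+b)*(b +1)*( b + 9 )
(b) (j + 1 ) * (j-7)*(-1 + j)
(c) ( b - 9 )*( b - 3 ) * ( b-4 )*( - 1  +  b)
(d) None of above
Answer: d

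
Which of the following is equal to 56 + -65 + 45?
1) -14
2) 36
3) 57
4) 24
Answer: 2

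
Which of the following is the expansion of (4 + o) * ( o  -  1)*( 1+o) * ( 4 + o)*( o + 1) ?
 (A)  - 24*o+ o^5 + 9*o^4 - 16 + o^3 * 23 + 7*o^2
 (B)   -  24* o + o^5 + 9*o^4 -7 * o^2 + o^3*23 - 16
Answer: A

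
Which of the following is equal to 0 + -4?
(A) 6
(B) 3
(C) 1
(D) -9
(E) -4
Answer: E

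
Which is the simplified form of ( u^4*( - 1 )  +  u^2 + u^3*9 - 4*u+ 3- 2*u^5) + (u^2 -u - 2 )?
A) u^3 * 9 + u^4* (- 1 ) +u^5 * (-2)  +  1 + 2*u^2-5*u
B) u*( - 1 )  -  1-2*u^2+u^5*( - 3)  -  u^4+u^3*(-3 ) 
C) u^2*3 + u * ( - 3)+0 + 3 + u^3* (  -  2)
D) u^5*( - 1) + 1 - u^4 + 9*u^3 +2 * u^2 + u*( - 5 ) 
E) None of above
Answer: A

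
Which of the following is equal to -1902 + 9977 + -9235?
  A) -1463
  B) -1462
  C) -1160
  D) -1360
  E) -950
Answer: C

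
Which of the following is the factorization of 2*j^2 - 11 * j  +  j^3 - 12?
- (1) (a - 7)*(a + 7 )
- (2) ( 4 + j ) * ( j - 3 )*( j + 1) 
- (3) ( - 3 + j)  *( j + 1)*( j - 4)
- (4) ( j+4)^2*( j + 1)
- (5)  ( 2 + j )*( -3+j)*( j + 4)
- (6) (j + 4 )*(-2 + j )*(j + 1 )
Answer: 2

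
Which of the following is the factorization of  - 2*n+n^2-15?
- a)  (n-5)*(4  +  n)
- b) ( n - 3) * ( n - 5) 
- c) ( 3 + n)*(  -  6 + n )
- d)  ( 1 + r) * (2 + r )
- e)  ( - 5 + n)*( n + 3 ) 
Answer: e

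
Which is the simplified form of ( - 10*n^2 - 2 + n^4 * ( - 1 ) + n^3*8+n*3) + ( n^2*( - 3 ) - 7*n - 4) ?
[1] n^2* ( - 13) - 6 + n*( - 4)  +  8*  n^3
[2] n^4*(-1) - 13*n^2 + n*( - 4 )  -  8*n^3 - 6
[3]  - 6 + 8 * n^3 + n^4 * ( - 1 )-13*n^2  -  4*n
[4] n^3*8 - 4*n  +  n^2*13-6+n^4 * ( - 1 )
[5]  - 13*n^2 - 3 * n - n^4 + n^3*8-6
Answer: 3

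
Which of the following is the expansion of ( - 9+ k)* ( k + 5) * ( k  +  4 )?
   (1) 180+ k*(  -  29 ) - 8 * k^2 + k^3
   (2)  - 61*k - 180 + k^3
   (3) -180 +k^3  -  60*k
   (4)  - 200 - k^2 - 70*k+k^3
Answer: 2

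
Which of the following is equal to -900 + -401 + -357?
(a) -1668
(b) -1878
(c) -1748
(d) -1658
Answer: d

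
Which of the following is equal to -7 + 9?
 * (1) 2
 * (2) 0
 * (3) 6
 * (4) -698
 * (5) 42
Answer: 1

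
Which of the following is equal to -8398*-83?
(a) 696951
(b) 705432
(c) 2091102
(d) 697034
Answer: d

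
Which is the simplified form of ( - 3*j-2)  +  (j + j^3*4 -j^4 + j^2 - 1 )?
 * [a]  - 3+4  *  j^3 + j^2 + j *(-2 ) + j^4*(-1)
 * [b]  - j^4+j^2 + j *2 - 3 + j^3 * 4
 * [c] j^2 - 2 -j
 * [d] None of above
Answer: a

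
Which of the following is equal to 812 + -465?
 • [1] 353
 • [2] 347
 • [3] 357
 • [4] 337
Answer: 2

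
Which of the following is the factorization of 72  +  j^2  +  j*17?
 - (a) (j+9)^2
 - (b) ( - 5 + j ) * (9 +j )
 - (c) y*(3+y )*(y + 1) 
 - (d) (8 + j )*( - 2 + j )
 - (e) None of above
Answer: e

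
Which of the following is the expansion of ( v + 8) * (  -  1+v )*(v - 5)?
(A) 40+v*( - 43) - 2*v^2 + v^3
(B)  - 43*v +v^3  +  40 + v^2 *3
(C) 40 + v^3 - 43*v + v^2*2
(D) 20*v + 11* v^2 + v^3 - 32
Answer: C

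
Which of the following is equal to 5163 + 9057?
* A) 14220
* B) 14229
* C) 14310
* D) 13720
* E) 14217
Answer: A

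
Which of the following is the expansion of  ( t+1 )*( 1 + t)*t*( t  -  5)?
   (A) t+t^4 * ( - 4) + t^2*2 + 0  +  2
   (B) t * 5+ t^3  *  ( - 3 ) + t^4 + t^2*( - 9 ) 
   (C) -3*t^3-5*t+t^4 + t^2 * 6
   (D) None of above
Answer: D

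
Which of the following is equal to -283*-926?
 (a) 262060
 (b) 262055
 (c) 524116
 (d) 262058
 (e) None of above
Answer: d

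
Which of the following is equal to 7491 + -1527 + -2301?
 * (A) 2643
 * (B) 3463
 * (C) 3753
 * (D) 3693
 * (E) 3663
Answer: E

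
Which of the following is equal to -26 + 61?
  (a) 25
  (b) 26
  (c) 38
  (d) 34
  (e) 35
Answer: e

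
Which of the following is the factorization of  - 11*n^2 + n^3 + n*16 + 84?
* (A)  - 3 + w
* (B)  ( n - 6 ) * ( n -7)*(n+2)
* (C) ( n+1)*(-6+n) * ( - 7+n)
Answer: B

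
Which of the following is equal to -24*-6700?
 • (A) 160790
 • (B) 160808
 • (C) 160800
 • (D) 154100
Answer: C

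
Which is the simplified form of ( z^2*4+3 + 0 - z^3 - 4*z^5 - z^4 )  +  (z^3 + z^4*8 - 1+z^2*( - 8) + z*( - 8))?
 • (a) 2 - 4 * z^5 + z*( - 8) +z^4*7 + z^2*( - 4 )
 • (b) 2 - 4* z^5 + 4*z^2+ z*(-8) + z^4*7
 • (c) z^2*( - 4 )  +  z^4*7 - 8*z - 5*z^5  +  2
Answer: a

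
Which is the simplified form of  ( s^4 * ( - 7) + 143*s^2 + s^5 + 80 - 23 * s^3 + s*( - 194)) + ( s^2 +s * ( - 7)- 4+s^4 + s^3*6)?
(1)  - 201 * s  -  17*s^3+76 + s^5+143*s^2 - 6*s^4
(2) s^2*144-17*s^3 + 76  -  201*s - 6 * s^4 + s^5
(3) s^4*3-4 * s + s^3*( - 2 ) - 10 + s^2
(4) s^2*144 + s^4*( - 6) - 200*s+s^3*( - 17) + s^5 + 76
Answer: 2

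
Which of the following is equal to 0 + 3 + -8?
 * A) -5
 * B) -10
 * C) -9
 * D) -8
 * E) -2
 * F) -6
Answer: A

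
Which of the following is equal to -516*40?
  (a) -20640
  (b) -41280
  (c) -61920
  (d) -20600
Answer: a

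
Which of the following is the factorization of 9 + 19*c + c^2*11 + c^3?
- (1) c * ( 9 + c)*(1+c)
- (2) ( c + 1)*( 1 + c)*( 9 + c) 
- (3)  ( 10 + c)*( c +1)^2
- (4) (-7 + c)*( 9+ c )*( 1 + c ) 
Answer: 2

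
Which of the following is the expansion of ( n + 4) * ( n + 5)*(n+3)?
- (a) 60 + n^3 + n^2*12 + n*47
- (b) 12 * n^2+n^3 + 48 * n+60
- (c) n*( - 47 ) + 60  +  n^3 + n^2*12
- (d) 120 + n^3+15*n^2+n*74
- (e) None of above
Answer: a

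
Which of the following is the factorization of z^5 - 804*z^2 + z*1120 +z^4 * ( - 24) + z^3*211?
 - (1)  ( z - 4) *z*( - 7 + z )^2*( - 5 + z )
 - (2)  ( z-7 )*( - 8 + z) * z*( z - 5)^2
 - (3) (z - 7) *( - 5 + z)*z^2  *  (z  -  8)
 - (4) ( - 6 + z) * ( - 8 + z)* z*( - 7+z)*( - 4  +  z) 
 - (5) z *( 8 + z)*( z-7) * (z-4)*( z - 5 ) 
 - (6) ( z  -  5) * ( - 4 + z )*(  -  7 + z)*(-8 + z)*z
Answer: 6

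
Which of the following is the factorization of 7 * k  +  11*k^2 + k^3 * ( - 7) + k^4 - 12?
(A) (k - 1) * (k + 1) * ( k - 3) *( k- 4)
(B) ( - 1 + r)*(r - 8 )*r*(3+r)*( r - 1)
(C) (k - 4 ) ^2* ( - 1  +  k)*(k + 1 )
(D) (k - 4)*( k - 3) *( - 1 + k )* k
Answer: A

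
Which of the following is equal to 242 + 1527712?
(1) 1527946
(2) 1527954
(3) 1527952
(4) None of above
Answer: 2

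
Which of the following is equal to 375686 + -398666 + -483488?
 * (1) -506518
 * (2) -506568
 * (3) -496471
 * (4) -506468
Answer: 4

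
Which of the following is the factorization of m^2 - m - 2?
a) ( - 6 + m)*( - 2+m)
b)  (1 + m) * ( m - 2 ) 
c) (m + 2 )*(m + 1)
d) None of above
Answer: b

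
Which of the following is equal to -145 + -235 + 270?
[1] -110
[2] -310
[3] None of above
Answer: 1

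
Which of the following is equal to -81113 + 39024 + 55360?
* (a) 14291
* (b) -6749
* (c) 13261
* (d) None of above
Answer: d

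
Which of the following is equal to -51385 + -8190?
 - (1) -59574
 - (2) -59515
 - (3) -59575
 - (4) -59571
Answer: 3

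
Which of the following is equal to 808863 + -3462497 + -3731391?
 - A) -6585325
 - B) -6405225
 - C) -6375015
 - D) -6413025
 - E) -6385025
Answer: E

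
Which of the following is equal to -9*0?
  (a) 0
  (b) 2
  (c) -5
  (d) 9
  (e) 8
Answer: a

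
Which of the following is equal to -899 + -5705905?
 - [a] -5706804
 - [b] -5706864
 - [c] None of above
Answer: a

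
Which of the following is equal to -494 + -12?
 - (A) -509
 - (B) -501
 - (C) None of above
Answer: C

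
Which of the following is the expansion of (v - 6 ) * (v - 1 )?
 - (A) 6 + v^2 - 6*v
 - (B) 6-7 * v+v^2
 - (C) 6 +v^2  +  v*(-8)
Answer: B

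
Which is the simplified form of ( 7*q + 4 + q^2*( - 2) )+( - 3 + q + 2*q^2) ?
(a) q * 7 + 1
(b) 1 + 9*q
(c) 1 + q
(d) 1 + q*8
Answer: d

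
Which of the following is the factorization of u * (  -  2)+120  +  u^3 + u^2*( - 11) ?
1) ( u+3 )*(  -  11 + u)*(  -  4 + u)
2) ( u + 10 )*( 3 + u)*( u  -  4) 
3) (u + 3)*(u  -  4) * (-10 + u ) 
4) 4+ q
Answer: 3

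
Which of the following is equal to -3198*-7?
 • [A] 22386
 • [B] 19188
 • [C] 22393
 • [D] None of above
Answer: A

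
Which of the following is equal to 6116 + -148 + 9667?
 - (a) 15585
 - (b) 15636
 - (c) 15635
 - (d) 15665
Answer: c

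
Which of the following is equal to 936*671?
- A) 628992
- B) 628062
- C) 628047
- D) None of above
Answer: D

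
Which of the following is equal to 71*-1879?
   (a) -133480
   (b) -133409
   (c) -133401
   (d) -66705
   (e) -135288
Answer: b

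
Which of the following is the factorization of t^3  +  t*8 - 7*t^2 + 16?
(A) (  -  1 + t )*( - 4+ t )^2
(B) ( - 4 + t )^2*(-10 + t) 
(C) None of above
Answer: C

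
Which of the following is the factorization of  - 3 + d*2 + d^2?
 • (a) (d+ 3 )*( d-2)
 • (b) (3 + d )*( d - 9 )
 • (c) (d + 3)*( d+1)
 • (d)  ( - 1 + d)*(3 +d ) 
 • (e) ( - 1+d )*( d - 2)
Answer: d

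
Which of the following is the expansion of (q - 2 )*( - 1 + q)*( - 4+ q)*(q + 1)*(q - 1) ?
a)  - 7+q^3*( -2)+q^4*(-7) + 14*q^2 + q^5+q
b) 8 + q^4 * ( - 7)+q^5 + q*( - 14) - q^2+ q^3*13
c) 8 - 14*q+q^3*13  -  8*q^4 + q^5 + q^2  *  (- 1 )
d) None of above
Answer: b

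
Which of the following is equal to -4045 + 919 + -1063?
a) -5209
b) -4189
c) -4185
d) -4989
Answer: b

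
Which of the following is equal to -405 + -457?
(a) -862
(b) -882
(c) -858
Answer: a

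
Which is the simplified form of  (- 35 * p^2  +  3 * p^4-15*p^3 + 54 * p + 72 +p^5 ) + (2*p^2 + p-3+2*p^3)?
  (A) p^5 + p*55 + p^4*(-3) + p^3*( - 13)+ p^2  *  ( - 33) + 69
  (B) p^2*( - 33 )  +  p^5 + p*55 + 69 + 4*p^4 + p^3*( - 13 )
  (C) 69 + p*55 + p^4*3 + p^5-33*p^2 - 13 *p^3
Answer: C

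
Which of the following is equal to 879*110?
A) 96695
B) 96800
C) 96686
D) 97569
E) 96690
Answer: E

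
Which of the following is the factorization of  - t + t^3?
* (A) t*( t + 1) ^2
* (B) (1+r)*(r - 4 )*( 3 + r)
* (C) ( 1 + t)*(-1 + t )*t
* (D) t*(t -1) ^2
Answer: C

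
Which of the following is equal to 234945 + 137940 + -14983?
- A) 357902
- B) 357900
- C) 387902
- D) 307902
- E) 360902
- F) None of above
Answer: A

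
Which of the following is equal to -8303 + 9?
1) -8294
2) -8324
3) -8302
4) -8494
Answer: 1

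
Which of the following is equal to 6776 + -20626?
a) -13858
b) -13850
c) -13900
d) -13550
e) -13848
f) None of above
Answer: b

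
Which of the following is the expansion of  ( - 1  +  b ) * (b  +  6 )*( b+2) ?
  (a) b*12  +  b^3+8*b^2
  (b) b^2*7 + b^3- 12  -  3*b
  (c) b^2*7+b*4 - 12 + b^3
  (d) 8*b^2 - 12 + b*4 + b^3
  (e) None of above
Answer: c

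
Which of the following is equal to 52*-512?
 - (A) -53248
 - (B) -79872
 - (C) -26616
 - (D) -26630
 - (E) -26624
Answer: E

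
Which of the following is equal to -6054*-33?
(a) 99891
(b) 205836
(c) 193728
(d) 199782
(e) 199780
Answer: d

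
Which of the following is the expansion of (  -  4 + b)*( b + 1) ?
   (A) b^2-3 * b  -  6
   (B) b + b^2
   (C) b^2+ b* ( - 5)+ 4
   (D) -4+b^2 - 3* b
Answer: D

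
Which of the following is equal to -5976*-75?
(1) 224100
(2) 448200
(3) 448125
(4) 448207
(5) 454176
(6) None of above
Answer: 2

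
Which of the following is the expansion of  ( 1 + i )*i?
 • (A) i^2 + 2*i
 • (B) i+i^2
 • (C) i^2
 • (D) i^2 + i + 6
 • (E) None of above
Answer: B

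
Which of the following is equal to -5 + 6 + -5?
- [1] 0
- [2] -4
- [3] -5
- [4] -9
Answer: 2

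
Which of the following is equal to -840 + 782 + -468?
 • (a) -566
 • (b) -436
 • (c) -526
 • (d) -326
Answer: c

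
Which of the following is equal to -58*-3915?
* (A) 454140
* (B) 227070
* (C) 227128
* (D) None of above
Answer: B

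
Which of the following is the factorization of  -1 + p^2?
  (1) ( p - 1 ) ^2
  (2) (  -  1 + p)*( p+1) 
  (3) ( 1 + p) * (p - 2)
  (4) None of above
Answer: 2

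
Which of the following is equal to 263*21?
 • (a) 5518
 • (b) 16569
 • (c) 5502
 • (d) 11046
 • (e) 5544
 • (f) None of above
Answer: f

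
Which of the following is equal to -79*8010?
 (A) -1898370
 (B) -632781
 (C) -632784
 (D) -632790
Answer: D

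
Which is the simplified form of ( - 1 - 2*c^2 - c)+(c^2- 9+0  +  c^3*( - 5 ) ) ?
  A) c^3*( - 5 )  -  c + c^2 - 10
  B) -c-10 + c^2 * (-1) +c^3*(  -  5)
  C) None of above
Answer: B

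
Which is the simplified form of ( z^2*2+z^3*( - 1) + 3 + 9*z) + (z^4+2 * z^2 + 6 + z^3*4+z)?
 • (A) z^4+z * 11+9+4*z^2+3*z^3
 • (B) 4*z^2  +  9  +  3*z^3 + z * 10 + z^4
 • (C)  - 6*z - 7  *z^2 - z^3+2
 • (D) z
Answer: B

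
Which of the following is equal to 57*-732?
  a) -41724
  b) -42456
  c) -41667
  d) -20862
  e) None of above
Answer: a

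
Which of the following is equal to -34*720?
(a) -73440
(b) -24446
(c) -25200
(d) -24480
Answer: d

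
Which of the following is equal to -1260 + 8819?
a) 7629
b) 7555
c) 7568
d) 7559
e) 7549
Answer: d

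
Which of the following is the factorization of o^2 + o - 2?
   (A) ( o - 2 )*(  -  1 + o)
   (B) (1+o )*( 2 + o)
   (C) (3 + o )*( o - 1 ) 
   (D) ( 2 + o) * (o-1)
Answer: D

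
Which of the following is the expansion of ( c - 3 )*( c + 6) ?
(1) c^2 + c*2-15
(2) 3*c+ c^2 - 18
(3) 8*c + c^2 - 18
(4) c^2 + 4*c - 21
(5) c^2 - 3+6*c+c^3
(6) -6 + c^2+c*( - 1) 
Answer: 2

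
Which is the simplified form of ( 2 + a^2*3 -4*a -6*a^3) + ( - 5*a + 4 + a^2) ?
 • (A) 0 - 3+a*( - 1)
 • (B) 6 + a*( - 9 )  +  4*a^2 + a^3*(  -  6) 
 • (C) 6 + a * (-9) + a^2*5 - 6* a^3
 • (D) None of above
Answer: B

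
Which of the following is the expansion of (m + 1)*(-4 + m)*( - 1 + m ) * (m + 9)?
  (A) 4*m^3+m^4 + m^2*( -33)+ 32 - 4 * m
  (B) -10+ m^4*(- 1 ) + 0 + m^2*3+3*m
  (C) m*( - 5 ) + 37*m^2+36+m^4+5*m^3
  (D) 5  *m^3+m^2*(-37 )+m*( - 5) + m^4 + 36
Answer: D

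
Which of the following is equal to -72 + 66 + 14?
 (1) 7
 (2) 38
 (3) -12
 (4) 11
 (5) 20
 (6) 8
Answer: 6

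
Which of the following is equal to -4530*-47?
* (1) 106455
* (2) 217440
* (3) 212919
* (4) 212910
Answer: 4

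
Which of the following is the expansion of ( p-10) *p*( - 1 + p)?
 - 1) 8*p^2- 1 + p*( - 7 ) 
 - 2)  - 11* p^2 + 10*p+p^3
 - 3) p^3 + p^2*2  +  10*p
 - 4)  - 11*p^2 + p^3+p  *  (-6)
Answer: 2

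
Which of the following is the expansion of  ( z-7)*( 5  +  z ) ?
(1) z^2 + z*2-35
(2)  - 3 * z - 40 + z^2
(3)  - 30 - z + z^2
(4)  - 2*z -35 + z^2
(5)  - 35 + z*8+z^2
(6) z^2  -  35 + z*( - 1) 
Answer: 4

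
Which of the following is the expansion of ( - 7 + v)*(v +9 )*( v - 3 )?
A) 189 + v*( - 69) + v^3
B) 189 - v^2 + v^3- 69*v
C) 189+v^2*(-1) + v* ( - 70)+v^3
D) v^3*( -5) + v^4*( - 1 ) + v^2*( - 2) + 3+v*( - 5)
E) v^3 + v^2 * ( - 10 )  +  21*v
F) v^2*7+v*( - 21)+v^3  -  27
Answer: B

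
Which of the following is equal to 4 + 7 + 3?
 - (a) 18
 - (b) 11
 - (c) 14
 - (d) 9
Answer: c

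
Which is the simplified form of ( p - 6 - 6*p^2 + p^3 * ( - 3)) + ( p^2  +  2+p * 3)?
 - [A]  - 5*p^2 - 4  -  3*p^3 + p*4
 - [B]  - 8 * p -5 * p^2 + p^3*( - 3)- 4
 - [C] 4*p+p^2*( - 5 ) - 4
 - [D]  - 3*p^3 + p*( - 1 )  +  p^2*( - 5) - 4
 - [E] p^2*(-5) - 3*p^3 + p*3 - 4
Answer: A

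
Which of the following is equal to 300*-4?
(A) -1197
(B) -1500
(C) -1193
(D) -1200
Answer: D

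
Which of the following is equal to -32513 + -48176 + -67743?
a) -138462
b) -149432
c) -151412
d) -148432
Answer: d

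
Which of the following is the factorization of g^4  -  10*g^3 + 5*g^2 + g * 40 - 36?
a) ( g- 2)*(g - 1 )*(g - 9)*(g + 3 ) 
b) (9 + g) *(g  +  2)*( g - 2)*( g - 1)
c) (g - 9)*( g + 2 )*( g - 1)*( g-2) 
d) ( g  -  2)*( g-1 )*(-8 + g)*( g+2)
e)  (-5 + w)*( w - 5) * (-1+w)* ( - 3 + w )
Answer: c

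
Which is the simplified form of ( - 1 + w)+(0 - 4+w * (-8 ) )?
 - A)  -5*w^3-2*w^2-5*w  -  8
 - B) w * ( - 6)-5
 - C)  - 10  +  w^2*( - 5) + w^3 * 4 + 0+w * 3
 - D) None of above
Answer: D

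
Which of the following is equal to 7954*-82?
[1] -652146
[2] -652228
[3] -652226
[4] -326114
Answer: 2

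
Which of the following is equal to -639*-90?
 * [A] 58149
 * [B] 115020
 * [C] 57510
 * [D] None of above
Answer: C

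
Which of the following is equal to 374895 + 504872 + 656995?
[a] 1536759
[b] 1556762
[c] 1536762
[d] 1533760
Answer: c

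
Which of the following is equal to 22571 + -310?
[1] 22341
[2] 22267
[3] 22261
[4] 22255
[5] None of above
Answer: 3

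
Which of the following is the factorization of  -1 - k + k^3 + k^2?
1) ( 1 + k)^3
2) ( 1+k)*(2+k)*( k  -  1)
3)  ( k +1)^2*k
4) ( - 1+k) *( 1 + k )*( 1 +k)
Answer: 4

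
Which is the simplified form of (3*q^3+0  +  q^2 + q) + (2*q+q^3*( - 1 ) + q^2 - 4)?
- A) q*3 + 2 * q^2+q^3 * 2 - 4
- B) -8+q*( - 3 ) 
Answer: A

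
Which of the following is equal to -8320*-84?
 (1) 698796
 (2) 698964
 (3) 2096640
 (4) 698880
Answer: 4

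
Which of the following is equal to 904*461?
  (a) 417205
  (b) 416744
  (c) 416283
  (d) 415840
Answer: b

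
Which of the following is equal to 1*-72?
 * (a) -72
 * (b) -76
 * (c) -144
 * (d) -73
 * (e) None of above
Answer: a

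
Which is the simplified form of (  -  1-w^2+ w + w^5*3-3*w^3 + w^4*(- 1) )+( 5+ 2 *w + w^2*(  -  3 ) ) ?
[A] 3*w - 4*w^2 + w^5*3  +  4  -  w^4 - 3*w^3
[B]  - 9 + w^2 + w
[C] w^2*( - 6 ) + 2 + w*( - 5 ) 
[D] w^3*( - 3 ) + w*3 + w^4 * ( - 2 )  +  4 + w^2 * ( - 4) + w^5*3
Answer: A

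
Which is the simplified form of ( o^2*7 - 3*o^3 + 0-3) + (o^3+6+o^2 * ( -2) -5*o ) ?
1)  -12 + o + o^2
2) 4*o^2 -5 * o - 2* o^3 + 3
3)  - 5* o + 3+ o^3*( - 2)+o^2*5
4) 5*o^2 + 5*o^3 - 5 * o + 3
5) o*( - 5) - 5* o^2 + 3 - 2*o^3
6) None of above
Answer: 3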